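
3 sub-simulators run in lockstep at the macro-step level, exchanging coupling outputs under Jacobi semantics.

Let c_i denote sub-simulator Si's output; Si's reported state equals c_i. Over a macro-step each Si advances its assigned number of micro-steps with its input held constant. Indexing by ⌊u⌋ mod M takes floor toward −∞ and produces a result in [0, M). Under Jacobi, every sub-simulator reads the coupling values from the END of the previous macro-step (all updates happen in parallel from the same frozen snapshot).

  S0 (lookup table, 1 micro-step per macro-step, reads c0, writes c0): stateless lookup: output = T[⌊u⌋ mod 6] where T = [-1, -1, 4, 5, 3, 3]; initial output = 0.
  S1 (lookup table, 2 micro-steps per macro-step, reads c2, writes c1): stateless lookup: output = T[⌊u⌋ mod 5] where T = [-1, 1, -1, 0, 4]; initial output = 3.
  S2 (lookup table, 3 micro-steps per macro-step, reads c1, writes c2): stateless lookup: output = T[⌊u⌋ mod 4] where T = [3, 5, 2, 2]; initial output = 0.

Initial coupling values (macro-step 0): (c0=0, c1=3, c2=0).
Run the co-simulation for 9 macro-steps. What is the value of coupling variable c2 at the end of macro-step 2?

macro 1: S0 reads c0=0 → after 1×micro: -1; S1 reads c2=0 → after 2×micro: -1; S2 reads c1=3 → after 3×micro: 2 ⇒ (c0=-1, c1=-1, c2=2)
macro 2: S0 reads c0=-1 → after 1×micro: 3; S1 reads c2=2 → after 2×micro: -1; S2 reads c1=-1 → after 3×micro: 2 ⇒ (c0=3, c1=-1, c2=2)
macro 3: S0 reads c0=3 → after 1×micro: 5; S1 reads c2=2 → after 2×micro: -1; S2 reads c1=-1 → after 3×micro: 2 ⇒ (c0=5, c1=-1, c2=2)
macro 4: S0 reads c0=5 → after 1×micro: 3; S1 reads c2=2 → after 2×micro: -1; S2 reads c1=-1 → after 3×micro: 2 ⇒ (c0=3, c1=-1, c2=2)
macro 5: S0 reads c0=3 → after 1×micro: 5; S1 reads c2=2 → after 2×micro: -1; S2 reads c1=-1 → after 3×micro: 2 ⇒ (c0=5, c1=-1, c2=2)
macro 6: S0 reads c0=5 → after 1×micro: 3; S1 reads c2=2 → after 2×micro: -1; S2 reads c1=-1 → after 3×micro: 2 ⇒ (c0=3, c1=-1, c2=2)
macro 7: S0 reads c0=3 → after 1×micro: 5; S1 reads c2=2 → after 2×micro: -1; S2 reads c1=-1 → after 3×micro: 2 ⇒ (c0=5, c1=-1, c2=2)
macro 8: S0 reads c0=5 → after 1×micro: 3; S1 reads c2=2 → after 2×micro: -1; S2 reads c1=-1 → after 3×micro: 2 ⇒ (c0=3, c1=-1, c2=2)
macro 9: S0 reads c0=3 → after 1×micro: 5; S1 reads c2=2 → after 2×micro: -1; S2 reads c1=-1 → after 3×micro: 2 ⇒ (c0=5, c1=-1, c2=2)

c2 at macro-step 2 = 2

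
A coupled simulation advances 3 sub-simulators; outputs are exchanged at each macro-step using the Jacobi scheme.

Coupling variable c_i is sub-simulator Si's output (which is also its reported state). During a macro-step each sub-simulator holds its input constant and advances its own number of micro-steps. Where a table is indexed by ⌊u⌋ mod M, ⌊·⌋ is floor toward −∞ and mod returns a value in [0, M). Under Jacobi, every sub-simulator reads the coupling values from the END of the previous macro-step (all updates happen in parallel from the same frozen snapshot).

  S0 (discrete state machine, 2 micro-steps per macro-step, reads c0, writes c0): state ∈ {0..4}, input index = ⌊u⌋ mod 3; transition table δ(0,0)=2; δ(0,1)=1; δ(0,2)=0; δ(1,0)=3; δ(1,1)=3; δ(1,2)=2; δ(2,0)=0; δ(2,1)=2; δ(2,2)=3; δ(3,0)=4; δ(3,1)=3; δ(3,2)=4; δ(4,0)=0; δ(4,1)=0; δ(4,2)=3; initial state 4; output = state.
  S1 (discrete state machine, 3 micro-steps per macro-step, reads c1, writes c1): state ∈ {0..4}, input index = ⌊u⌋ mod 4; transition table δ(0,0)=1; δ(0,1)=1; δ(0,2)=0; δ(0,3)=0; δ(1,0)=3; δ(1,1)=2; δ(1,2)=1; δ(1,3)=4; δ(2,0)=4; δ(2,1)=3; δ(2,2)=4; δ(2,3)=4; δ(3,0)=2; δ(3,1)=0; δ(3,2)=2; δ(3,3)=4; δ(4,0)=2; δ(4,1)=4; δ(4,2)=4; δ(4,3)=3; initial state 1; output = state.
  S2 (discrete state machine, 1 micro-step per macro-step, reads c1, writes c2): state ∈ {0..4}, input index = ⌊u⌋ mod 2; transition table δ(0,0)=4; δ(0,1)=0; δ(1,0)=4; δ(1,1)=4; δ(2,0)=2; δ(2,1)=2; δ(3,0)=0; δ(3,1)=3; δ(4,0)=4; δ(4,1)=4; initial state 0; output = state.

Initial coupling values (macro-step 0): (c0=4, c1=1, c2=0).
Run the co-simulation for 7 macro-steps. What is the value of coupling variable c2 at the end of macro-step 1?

c2 at macro-step 1 = 0

macro 1: S0 reads c0=4 → after 2×micro: 1; S1 reads c1=1 → after 3×micro: 0; S2 reads c1=1 → after 1×micro: 0 ⇒ (c0=1, c1=0, c2=0)
macro 2: S0 reads c0=1 → after 2×micro: 3; S1 reads c1=0 → after 3×micro: 2; S2 reads c1=0 → after 1×micro: 4 ⇒ (c0=3, c1=2, c2=4)
macro 3: S0 reads c0=3 → after 2×micro: 0; S1 reads c1=2 → after 3×micro: 4; S2 reads c1=2 → after 1×micro: 4 ⇒ (c0=0, c1=4, c2=4)
macro 4: S0 reads c0=0 → after 2×micro: 0; S1 reads c1=4 → after 3×micro: 2; S2 reads c1=4 → after 1×micro: 4 ⇒ (c0=0, c1=2, c2=4)
macro 5: S0 reads c0=0 → after 2×micro: 0; S1 reads c1=2 → after 3×micro: 4; S2 reads c1=2 → after 1×micro: 4 ⇒ (c0=0, c1=4, c2=4)
macro 6: S0 reads c0=0 → after 2×micro: 0; S1 reads c1=4 → after 3×micro: 2; S2 reads c1=4 → after 1×micro: 4 ⇒ (c0=0, c1=2, c2=4)
macro 7: S0 reads c0=0 → after 2×micro: 0; S1 reads c1=2 → after 3×micro: 4; S2 reads c1=2 → after 1×micro: 4 ⇒ (c0=0, c1=4, c2=4)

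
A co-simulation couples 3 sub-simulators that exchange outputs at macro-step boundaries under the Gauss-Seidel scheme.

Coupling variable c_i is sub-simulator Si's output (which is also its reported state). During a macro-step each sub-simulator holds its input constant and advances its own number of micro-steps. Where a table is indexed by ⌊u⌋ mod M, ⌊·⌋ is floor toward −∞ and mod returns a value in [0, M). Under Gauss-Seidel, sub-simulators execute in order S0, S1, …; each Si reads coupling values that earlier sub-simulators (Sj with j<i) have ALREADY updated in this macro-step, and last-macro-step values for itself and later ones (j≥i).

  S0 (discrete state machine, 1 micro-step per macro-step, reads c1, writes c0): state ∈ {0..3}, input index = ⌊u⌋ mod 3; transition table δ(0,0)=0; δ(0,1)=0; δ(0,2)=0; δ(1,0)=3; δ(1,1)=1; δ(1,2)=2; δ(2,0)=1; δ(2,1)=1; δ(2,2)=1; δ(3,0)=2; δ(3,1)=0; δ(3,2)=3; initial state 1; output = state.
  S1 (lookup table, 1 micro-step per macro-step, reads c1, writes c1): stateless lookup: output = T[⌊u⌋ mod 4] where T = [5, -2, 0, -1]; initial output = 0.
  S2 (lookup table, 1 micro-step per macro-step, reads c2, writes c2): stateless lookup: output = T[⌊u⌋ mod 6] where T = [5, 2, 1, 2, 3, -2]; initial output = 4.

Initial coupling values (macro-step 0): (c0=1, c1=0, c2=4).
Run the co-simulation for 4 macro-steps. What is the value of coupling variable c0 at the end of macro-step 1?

c0 at macro-step 1 = 3

macro 1: S0 reads c1=0 → after 1×micro: 3; S1 reads c1=0 → after 1×micro: 5; S2 reads c2=4 → after 1×micro: 3 ⇒ (c0=3, c1=5, c2=3)
macro 2: S0 reads c1=5 → after 1×micro: 3; S1 reads c1=5 → after 1×micro: -2; S2 reads c2=3 → after 1×micro: 2 ⇒ (c0=3, c1=-2, c2=2)
macro 3: S0 reads c1=-2 → after 1×micro: 0; S1 reads c1=-2 → after 1×micro: 0; S2 reads c2=2 → after 1×micro: 1 ⇒ (c0=0, c1=0, c2=1)
macro 4: S0 reads c1=0 → after 1×micro: 0; S1 reads c1=0 → after 1×micro: 5; S2 reads c2=1 → after 1×micro: 2 ⇒ (c0=0, c1=5, c2=2)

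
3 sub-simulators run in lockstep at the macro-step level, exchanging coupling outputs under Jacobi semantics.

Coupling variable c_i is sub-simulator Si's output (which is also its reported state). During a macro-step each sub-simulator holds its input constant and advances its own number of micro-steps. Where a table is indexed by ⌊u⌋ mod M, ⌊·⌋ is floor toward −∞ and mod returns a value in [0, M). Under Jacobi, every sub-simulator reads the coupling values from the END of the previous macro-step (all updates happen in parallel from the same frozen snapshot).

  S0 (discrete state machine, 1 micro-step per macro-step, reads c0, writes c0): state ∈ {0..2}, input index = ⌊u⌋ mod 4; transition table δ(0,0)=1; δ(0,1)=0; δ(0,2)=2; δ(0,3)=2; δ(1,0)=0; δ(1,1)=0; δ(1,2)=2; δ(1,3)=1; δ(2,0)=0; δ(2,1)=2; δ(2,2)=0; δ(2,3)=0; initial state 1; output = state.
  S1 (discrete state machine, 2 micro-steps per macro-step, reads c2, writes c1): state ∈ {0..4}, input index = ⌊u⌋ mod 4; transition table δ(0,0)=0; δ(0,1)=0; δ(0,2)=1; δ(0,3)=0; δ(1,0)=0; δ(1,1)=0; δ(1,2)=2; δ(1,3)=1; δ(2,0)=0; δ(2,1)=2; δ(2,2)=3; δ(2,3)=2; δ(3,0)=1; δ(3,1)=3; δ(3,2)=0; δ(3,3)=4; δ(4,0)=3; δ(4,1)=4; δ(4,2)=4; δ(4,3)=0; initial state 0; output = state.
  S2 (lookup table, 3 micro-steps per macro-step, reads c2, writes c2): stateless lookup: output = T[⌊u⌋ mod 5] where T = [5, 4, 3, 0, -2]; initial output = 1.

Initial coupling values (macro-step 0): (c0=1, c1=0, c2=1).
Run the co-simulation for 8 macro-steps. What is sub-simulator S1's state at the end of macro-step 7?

S1 state at macro-step 7 = 0

macro 1: S0 reads c0=1 → after 1×micro: 0; S1 reads c2=1 → after 2×micro: 0; S2 reads c2=1 → after 3×micro: 4 ⇒ (c0=0, c1=0, c2=4)
macro 2: S0 reads c0=0 → after 1×micro: 1; S1 reads c2=4 → after 2×micro: 0; S2 reads c2=4 → after 3×micro: -2 ⇒ (c0=1, c1=0, c2=-2)
macro 3: S0 reads c0=1 → after 1×micro: 0; S1 reads c2=-2 → after 2×micro: 2; S2 reads c2=-2 → after 3×micro: 0 ⇒ (c0=0, c1=2, c2=0)
macro 4: S0 reads c0=0 → after 1×micro: 1; S1 reads c2=0 → after 2×micro: 0; S2 reads c2=0 → after 3×micro: 5 ⇒ (c0=1, c1=0, c2=5)
macro 5: S0 reads c0=1 → after 1×micro: 0; S1 reads c2=5 → after 2×micro: 0; S2 reads c2=5 → after 3×micro: 5 ⇒ (c0=0, c1=0, c2=5)
macro 6: S0 reads c0=0 → after 1×micro: 1; S1 reads c2=5 → after 2×micro: 0; S2 reads c2=5 → after 3×micro: 5 ⇒ (c0=1, c1=0, c2=5)
macro 7: S0 reads c0=1 → after 1×micro: 0; S1 reads c2=5 → after 2×micro: 0; S2 reads c2=5 → after 3×micro: 5 ⇒ (c0=0, c1=0, c2=5)
macro 8: S0 reads c0=0 → after 1×micro: 1; S1 reads c2=5 → after 2×micro: 0; S2 reads c2=5 → after 3×micro: 5 ⇒ (c0=1, c1=0, c2=5)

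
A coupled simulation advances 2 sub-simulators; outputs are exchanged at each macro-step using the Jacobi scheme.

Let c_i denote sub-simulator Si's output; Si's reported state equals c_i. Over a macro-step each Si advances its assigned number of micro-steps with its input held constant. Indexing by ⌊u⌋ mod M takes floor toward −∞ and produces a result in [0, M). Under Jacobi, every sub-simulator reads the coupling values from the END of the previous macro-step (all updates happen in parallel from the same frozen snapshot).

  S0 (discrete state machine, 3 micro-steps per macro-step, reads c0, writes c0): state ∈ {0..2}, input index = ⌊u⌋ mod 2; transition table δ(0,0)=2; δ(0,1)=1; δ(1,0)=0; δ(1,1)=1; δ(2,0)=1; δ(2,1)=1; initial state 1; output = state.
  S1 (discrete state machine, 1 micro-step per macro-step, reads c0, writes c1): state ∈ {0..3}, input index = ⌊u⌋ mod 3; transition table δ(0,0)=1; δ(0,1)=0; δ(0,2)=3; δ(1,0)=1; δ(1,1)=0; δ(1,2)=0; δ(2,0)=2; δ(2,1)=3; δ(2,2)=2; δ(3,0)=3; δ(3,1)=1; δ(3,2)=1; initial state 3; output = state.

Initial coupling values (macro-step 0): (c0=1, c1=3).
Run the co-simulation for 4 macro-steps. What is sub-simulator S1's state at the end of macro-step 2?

S1 state at macro-step 2 = 0

macro 1: S0 reads c0=1 → after 3×micro: 1; S1 reads c0=1 → after 1×micro: 1 ⇒ (c0=1, c1=1)
macro 2: S0 reads c0=1 → after 3×micro: 1; S1 reads c0=1 → after 1×micro: 0 ⇒ (c0=1, c1=0)
macro 3: S0 reads c0=1 → after 3×micro: 1; S1 reads c0=1 → after 1×micro: 0 ⇒ (c0=1, c1=0)
macro 4: S0 reads c0=1 → after 3×micro: 1; S1 reads c0=1 → after 1×micro: 0 ⇒ (c0=1, c1=0)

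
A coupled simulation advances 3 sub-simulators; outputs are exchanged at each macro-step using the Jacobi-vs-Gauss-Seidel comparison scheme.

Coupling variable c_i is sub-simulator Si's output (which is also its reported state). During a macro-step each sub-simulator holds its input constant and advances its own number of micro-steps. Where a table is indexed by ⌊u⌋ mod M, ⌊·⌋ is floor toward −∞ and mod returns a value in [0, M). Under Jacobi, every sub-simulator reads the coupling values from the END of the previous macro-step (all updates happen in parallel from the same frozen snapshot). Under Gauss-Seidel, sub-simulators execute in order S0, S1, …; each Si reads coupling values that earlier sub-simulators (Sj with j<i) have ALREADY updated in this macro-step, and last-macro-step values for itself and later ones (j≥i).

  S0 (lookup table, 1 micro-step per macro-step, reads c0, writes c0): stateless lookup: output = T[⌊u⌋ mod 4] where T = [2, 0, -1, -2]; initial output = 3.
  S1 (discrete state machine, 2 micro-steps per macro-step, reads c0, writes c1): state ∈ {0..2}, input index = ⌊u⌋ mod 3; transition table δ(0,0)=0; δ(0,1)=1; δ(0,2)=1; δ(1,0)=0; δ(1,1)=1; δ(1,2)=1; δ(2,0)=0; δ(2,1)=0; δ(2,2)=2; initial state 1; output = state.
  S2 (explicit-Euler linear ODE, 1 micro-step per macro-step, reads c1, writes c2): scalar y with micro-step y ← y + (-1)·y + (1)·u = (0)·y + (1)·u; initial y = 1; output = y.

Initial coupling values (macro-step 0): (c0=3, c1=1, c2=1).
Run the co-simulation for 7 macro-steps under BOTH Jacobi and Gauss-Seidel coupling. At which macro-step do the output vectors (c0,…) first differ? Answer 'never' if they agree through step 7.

first divergence at macro-step: 1

[Jacobi] macro 1: S0 reads c0=3 → after 1×micro: -2; S1 reads c0=3 → after 2×micro: 0; S2 reads c1=1 → after 1×micro: 1 ⇒ (c0=-2, c1=0, c2=1)
[Jacobi] macro 2: S0 reads c0=-2 → after 1×micro: -1; S1 reads c0=-2 → after 2×micro: 1; S2 reads c1=0 → after 1×micro: 0 ⇒ (c0=-1, c1=1, c2=0)
[Jacobi] macro 3: S0 reads c0=-1 → after 1×micro: -2; S1 reads c0=-1 → after 2×micro: 1; S2 reads c1=1 → after 1×micro: 1 ⇒ (c0=-2, c1=1, c2=1)
[Jacobi] macro 4: S0 reads c0=-2 → after 1×micro: -1; S1 reads c0=-2 → after 2×micro: 1; S2 reads c1=1 → after 1×micro: 1 ⇒ (c0=-1, c1=1, c2=1)
[Jacobi] macro 5: S0 reads c0=-1 → after 1×micro: -2; S1 reads c0=-1 → after 2×micro: 1; S2 reads c1=1 → after 1×micro: 1 ⇒ (c0=-2, c1=1, c2=1)
[Jacobi] macro 6: S0 reads c0=-2 → after 1×micro: -1; S1 reads c0=-2 → after 2×micro: 1; S2 reads c1=1 → after 1×micro: 1 ⇒ (c0=-1, c1=1, c2=1)
[Jacobi] macro 7: S0 reads c0=-1 → after 1×micro: -2; S1 reads c0=-1 → after 2×micro: 1; S2 reads c1=1 → after 1×micro: 1 ⇒ (c0=-2, c1=1, c2=1)
[Gauss-Seidel] macro 1: S0 reads c0=3 → after 1×micro: -2; S1 reads c0=-2 → after 2×micro: 1; S2 reads c1=1 → after 1×micro: 1 ⇒ (c0=-2, c1=1, c2=1)
[Gauss-Seidel] macro 2: S0 reads c0=-2 → after 1×micro: -1; S1 reads c0=-1 → after 2×micro: 1; S2 reads c1=1 → after 1×micro: 1 ⇒ (c0=-1, c1=1, c2=1)
[Gauss-Seidel] macro 3: S0 reads c0=-1 → after 1×micro: -2; S1 reads c0=-2 → after 2×micro: 1; S2 reads c1=1 → after 1×micro: 1 ⇒ (c0=-2, c1=1, c2=1)
[Gauss-Seidel] macro 4: S0 reads c0=-2 → after 1×micro: -1; S1 reads c0=-1 → after 2×micro: 1; S2 reads c1=1 → after 1×micro: 1 ⇒ (c0=-1, c1=1, c2=1)
[Gauss-Seidel] macro 5: S0 reads c0=-1 → after 1×micro: -2; S1 reads c0=-2 → after 2×micro: 1; S2 reads c1=1 → after 1×micro: 1 ⇒ (c0=-2, c1=1, c2=1)
[Gauss-Seidel] macro 6: S0 reads c0=-2 → after 1×micro: -1; S1 reads c0=-1 → after 2×micro: 1; S2 reads c1=1 → after 1×micro: 1 ⇒ (c0=-1, c1=1, c2=1)
[Gauss-Seidel] macro 7: S0 reads c0=-1 → after 1×micro: -2; S1 reads c0=-2 → after 2×micro: 1; S2 reads c1=1 → after 1×micro: 1 ⇒ (c0=-2, c1=1, c2=1)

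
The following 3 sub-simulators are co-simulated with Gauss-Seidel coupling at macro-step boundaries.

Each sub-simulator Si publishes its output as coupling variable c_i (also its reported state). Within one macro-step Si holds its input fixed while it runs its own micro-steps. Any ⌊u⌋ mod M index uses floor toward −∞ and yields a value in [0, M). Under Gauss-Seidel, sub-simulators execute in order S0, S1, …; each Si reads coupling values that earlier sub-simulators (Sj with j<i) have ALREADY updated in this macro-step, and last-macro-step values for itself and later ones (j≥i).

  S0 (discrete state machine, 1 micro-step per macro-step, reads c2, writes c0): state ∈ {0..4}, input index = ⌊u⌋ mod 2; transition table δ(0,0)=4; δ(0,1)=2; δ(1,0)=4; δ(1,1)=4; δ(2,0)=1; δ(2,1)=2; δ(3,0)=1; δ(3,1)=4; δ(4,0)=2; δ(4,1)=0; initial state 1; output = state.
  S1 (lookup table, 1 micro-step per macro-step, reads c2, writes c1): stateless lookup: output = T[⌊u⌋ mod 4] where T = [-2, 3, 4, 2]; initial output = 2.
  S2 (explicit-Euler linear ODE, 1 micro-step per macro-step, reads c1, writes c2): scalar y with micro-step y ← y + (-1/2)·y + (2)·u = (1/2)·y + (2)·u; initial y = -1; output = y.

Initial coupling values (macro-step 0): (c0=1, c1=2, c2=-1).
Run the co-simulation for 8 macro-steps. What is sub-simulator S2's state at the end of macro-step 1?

S2 state at macro-step 1 = 7/2

macro 1: S0 reads c2=-1 → after 1×micro: 4; S1 reads c2=-1 → after 1×micro: 2; S2 reads c1=2 → after 1×micro: 7/2 ⇒ (c0=4, c1=2, c2=7/2)
macro 2: S0 reads c2=7/2 → after 1×micro: 0; S1 reads c2=7/2 → after 1×micro: 2; S2 reads c1=2 → after 1×micro: 23/4 ⇒ (c0=0, c1=2, c2=23/4)
macro 3: S0 reads c2=23/4 → after 1×micro: 2; S1 reads c2=23/4 → after 1×micro: 3; S2 reads c1=3 → after 1×micro: 71/8 ⇒ (c0=2, c1=3, c2=71/8)
macro 4: S0 reads c2=71/8 → after 1×micro: 1; S1 reads c2=71/8 → after 1×micro: -2; S2 reads c1=-2 → after 1×micro: 7/16 ⇒ (c0=1, c1=-2, c2=7/16)
macro 5: S0 reads c2=7/16 → after 1×micro: 4; S1 reads c2=7/16 → after 1×micro: -2; S2 reads c1=-2 → after 1×micro: -121/32 ⇒ (c0=4, c1=-2, c2=-121/32)
macro 6: S0 reads c2=-121/32 → after 1×micro: 2; S1 reads c2=-121/32 → after 1×micro: -2; S2 reads c1=-2 → after 1×micro: -377/64 ⇒ (c0=2, c1=-2, c2=-377/64)
macro 7: S0 reads c2=-377/64 → after 1×micro: 1; S1 reads c2=-377/64 → after 1×micro: 4; S2 reads c1=4 → after 1×micro: 647/128 ⇒ (c0=1, c1=4, c2=647/128)
macro 8: S0 reads c2=647/128 → after 1×micro: 4; S1 reads c2=647/128 → after 1×micro: 3; S2 reads c1=3 → after 1×micro: 2183/256 ⇒ (c0=4, c1=3, c2=2183/256)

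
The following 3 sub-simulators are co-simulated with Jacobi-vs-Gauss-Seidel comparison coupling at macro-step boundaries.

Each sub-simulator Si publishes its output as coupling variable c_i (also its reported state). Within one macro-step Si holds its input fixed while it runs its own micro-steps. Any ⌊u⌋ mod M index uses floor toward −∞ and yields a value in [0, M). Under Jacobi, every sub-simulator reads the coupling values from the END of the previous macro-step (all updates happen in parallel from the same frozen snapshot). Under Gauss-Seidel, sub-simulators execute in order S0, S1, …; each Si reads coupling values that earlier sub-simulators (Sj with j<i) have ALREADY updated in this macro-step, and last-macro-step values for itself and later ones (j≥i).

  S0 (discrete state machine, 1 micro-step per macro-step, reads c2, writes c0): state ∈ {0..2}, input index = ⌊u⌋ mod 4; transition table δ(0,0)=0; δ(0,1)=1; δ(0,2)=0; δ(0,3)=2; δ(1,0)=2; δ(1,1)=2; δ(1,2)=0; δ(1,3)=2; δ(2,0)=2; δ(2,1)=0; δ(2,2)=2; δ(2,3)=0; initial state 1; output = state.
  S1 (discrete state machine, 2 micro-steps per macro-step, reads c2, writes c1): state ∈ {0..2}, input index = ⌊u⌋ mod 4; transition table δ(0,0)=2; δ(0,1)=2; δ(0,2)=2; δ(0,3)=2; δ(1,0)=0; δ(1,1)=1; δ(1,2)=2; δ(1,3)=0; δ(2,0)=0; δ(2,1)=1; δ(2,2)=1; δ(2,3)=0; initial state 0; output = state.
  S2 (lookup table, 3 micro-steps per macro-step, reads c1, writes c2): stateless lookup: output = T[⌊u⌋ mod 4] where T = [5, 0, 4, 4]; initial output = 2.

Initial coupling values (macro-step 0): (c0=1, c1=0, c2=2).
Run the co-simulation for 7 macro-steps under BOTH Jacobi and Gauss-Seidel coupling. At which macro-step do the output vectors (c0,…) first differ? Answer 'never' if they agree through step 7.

first divergence at macro-step: 1

[Jacobi] macro 1: S0 reads c2=2 → after 1×micro: 0; S1 reads c2=2 → after 2×micro: 1; S2 reads c1=0 → after 3×micro: 5 ⇒ (c0=0, c1=1, c2=5)
[Jacobi] macro 2: S0 reads c2=5 → after 1×micro: 1; S1 reads c2=5 → after 2×micro: 1; S2 reads c1=1 → after 3×micro: 0 ⇒ (c0=1, c1=1, c2=0)
[Jacobi] macro 3: S0 reads c2=0 → after 1×micro: 2; S1 reads c2=0 → after 2×micro: 2; S2 reads c1=1 → after 3×micro: 0 ⇒ (c0=2, c1=2, c2=0)
[Jacobi] macro 4: S0 reads c2=0 → after 1×micro: 2; S1 reads c2=0 → after 2×micro: 2; S2 reads c1=2 → after 3×micro: 4 ⇒ (c0=2, c1=2, c2=4)
[Jacobi] macro 5: S0 reads c2=4 → after 1×micro: 2; S1 reads c2=4 → after 2×micro: 2; S2 reads c1=2 → after 3×micro: 4 ⇒ (c0=2, c1=2, c2=4)
[Jacobi] macro 6: S0 reads c2=4 → after 1×micro: 2; S1 reads c2=4 → after 2×micro: 2; S2 reads c1=2 → after 3×micro: 4 ⇒ (c0=2, c1=2, c2=4)
[Jacobi] macro 7: S0 reads c2=4 → after 1×micro: 2; S1 reads c2=4 → after 2×micro: 2; S2 reads c1=2 → after 3×micro: 4 ⇒ (c0=2, c1=2, c2=4)
[Gauss-Seidel] macro 1: S0 reads c2=2 → after 1×micro: 0; S1 reads c2=2 → after 2×micro: 1; S2 reads c1=1 → after 3×micro: 0 ⇒ (c0=0, c1=1, c2=0)
[Gauss-Seidel] macro 2: S0 reads c2=0 → after 1×micro: 0; S1 reads c2=0 → after 2×micro: 2; S2 reads c1=2 → after 3×micro: 4 ⇒ (c0=0, c1=2, c2=4)
[Gauss-Seidel] macro 3: S0 reads c2=4 → after 1×micro: 0; S1 reads c2=4 → after 2×micro: 2; S2 reads c1=2 → after 3×micro: 4 ⇒ (c0=0, c1=2, c2=4)
[Gauss-Seidel] macro 4: S0 reads c2=4 → after 1×micro: 0; S1 reads c2=4 → after 2×micro: 2; S2 reads c1=2 → after 3×micro: 4 ⇒ (c0=0, c1=2, c2=4)
[Gauss-Seidel] macro 5: S0 reads c2=4 → after 1×micro: 0; S1 reads c2=4 → after 2×micro: 2; S2 reads c1=2 → after 3×micro: 4 ⇒ (c0=0, c1=2, c2=4)
[Gauss-Seidel] macro 6: S0 reads c2=4 → after 1×micro: 0; S1 reads c2=4 → after 2×micro: 2; S2 reads c1=2 → after 3×micro: 4 ⇒ (c0=0, c1=2, c2=4)
[Gauss-Seidel] macro 7: S0 reads c2=4 → after 1×micro: 0; S1 reads c2=4 → after 2×micro: 2; S2 reads c1=2 → after 3×micro: 4 ⇒ (c0=0, c1=2, c2=4)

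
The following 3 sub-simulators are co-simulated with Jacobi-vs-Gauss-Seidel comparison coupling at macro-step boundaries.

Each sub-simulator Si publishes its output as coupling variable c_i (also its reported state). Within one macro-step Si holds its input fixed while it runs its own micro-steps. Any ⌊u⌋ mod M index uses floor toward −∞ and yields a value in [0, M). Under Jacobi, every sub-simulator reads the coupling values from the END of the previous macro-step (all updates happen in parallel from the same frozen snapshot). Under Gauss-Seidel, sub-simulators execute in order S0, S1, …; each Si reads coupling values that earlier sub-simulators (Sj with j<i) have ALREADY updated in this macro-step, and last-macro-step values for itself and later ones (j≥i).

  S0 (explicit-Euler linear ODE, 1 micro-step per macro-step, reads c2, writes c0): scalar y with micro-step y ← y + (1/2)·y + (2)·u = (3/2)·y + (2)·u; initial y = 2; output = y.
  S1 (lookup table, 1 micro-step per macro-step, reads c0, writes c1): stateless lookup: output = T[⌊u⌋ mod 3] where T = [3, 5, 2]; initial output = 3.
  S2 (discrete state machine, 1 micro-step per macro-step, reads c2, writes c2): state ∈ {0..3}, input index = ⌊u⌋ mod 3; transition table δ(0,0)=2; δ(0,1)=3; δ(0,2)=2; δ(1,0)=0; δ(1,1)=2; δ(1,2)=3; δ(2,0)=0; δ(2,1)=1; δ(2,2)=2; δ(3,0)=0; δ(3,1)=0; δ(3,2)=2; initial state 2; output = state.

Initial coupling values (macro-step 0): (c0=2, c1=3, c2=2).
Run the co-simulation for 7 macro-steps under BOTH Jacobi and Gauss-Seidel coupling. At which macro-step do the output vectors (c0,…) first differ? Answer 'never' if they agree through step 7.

[Jacobi] macro 1: S0 reads c2=2 → after 1×micro: 7; S1 reads c0=2 → after 1×micro: 2; S2 reads c2=2 → after 1×micro: 2 ⇒ (c0=7, c1=2, c2=2)
[Jacobi] macro 2: S0 reads c2=2 → after 1×micro: 29/2; S1 reads c0=7 → after 1×micro: 5; S2 reads c2=2 → after 1×micro: 2 ⇒ (c0=29/2, c1=5, c2=2)
[Jacobi] macro 3: S0 reads c2=2 → after 1×micro: 103/4; S1 reads c0=29/2 → after 1×micro: 2; S2 reads c2=2 → after 1×micro: 2 ⇒ (c0=103/4, c1=2, c2=2)
[Jacobi] macro 4: S0 reads c2=2 → after 1×micro: 341/8; S1 reads c0=103/4 → after 1×micro: 5; S2 reads c2=2 → after 1×micro: 2 ⇒ (c0=341/8, c1=5, c2=2)
[Jacobi] macro 5: S0 reads c2=2 → after 1×micro: 1087/16; S1 reads c0=341/8 → after 1×micro: 3; S2 reads c2=2 → after 1×micro: 2 ⇒ (c0=1087/16, c1=3, c2=2)
[Jacobi] macro 6: S0 reads c2=2 → after 1×micro: 3389/32; S1 reads c0=1087/16 → after 1×micro: 5; S2 reads c2=2 → after 1×micro: 2 ⇒ (c0=3389/32, c1=5, c2=2)
[Jacobi] macro 7: S0 reads c2=2 → after 1×micro: 10423/64; S1 reads c0=3389/32 → after 1×micro: 3; S2 reads c2=2 → after 1×micro: 2 ⇒ (c0=10423/64, c1=3, c2=2)
[Gauss-Seidel] macro 1: S0 reads c2=2 → after 1×micro: 7; S1 reads c0=7 → after 1×micro: 5; S2 reads c2=2 → after 1×micro: 2 ⇒ (c0=7, c1=5, c2=2)
[Gauss-Seidel] macro 2: S0 reads c2=2 → after 1×micro: 29/2; S1 reads c0=29/2 → after 1×micro: 2; S2 reads c2=2 → after 1×micro: 2 ⇒ (c0=29/2, c1=2, c2=2)
[Gauss-Seidel] macro 3: S0 reads c2=2 → after 1×micro: 103/4; S1 reads c0=103/4 → after 1×micro: 5; S2 reads c2=2 → after 1×micro: 2 ⇒ (c0=103/4, c1=5, c2=2)
[Gauss-Seidel] macro 4: S0 reads c2=2 → after 1×micro: 341/8; S1 reads c0=341/8 → after 1×micro: 3; S2 reads c2=2 → after 1×micro: 2 ⇒ (c0=341/8, c1=3, c2=2)
[Gauss-Seidel] macro 5: S0 reads c2=2 → after 1×micro: 1087/16; S1 reads c0=1087/16 → after 1×micro: 5; S2 reads c2=2 → after 1×micro: 2 ⇒ (c0=1087/16, c1=5, c2=2)
[Gauss-Seidel] macro 6: S0 reads c2=2 → after 1×micro: 3389/32; S1 reads c0=3389/32 → after 1×micro: 3; S2 reads c2=2 → after 1×micro: 2 ⇒ (c0=3389/32, c1=3, c2=2)
[Gauss-Seidel] macro 7: S0 reads c2=2 → after 1×micro: 10423/64; S1 reads c0=10423/64 → after 1×micro: 3; S2 reads c2=2 → after 1×micro: 2 ⇒ (c0=10423/64, c1=3, c2=2)

first divergence at macro-step: 1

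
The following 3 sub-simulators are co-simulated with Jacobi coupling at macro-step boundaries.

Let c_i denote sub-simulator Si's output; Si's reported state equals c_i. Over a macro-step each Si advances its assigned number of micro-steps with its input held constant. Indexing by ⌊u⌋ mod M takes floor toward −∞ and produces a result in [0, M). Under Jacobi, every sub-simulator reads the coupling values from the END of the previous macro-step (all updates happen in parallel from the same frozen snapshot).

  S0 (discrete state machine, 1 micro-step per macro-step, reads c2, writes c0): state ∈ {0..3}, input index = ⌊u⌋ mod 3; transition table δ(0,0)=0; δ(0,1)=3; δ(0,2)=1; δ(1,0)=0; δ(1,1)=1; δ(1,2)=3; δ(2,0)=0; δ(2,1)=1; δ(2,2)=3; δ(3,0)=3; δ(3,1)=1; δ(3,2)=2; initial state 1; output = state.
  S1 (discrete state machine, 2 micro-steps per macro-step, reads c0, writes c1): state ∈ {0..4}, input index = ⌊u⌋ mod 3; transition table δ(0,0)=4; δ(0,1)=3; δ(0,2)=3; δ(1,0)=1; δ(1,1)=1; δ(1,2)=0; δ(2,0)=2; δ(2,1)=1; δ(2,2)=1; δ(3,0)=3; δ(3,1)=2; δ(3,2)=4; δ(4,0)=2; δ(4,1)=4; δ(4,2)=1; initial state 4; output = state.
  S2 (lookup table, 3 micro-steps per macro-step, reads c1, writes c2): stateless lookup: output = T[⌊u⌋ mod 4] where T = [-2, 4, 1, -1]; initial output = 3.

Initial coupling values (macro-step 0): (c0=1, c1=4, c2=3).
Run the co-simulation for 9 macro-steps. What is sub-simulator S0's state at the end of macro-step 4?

S0 state at macro-step 4 = 1

macro 1: S0 reads c2=3 → after 1×micro: 0; S1 reads c0=1 → after 2×micro: 4; S2 reads c1=4 → after 3×micro: -2 ⇒ (c0=0, c1=4, c2=-2)
macro 2: S0 reads c2=-2 → after 1×micro: 3; S1 reads c0=0 → after 2×micro: 2; S2 reads c1=4 → after 3×micro: -2 ⇒ (c0=3, c1=2, c2=-2)
macro 3: S0 reads c2=-2 → after 1×micro: 1; S1 reads c0=3 → after 2×micro: 2; S2 reads c1=2 → after 3×micro: 1 ⇒ (c0=1, c1=2, c2=1)
macro 4: S0 reads c2=1 → after 1×micro: 1; S1 reads c0=1 → after 2×micro: 1; S2 reads c1=2 → after 3×micro: 1 ⇒ (c0=1, c1=1, c2=1)
macro 5: S0 reads c2=1 → after 1×micro: 1; S1 reads c0=1 → after 2×micro: 1; S2 reads c1=1 → after 3×micro: 4 ⇒ (c0=1, c1=1, c2=4)
macro 6: S0 reads c2=4 → after 1×micro: 1; S1 reads c0=1 → after 2×micro: 1; S2 reads c1=1 → after 3×micro: 4 ⇒ (c0=1, c1=1, c2=4)
macro 7: S0 reads c2=4 → after 1×micro: 1; S1 reads c0=1 → after 2×micro: 1; S2 reads c1=1 → after 3×micro: 4 ⇒ (c0=1, c1=1, c2=4)
macro 8: S0 reads c2=4 → after 1×micro: 1; S1 reads c0=1 → after 2×micro: 1; S2 reads c1=1 → after 3×micro: 4 ⇒ (c0=1, c1=1, c2=4)
macro 9: S0 reads c2=4 → after 1×micro: 1; S1 reads c0=1 → after 2×micro: 1; S2 reads c1=1 → after 3×micro: 4 ⇒ (c0=1, c1=1, c2=4)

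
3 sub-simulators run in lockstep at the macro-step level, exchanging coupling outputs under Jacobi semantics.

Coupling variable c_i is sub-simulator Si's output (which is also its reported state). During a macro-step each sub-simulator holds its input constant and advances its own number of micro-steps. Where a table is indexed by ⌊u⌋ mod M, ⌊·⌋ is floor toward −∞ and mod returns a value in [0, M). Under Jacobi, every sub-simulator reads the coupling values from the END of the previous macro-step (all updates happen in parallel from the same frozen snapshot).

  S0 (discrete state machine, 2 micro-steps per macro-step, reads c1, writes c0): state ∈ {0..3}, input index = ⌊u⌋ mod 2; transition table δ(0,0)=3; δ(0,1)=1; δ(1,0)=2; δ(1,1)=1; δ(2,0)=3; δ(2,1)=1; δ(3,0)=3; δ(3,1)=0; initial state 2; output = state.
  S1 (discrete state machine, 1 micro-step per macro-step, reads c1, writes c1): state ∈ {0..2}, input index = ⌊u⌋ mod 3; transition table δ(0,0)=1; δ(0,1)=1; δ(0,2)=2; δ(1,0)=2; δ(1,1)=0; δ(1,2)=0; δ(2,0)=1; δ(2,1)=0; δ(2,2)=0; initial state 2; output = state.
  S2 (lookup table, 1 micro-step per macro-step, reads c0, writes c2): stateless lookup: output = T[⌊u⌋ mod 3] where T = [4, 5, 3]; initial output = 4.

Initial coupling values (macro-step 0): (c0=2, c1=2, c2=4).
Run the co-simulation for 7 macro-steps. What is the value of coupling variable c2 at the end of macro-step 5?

macro 1: S0 reads c1=2 → after 2×micro: 3; S1 reads c1=2 → after 1×micro: 0; S2 reads c0=2 → after 1×micro: 3 ⇒ (c0=3, c1=0, c2=3)
macro 2: S0 reads c1=0 → after 2×micro: 3; S1 reads c1=0 → after 1×micro: 1; S2 reads c0=3 → after 1×micro: 4 ⇒ (c0=3, c1=1, c2=4)
macro 3: S0 reads c1=1 → after 2×micro: 1; S1 reads c1=1 → after 1×micro: 0; S2 reads c0=3 → after 1×micro: 4 ⇒ (c0=1, c1=0, c2=4)
macro 4: S0 reads c1=0 → after 2×micro: 3; S1 reads c1=0 → after 1×micro: 1; S2 reads c0=1 → after 1×micro: 5 ⇒ (c0=3, c1=1, c2=5)
macro 5: S0 reads c1=1 → after 2×micro: 1; S1 reads c1=1 → after 1×micro: 0; S2 reads c0=3 → after 1×micro: 4 ⇒ (c0=1, c1=0, c2=4)
macro 6: S0 reads c1=0 → after 2×micro: 3; S1 reads c1=0 → after 1×micro: 1; S2 reads c0=1 → after 1×micro: 5 ⇒ (c0=3, c1=1, c2=5)
macro 7: S0 reads c1=1 → after 2×micro: 1; S1 reads c1=1 → after 1×micro: 0; S2 reads c0=3 → after 1×micro: 4 ⇒ (c0=1, c1=0, c2=4)

c2 at macro-step 5 = 4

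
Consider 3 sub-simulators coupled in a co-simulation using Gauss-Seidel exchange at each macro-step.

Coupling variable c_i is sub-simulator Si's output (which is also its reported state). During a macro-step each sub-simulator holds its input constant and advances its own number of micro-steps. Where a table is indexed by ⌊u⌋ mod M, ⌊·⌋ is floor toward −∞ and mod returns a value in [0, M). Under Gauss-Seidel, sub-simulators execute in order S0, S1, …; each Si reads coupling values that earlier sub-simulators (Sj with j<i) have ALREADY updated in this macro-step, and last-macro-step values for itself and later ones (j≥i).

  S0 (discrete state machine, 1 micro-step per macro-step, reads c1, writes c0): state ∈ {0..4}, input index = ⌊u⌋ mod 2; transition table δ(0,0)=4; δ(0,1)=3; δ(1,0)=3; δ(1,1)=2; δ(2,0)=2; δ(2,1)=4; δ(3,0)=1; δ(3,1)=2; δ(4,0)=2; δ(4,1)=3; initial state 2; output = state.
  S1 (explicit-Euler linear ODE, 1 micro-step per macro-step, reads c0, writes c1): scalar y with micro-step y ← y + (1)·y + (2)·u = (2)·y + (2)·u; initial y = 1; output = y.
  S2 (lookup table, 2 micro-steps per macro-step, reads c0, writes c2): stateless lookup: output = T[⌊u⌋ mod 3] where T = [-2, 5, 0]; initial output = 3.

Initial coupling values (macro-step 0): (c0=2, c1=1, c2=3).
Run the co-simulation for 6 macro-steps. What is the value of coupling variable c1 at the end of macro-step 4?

macro 1: S0 reads c1=1 → after 1×micro: 4; S1 reads c0=4 → after 1×micro: 10; S2 reads c0=4 → after 2×micro: 5 ⇒ (c0=4, c1=10, c2=5)
macro 2: S0 reads c1=10 → after 1×micro: 2; S1 reads c0=2 → after 1×micro: 24; S2 reads c0=2 → after 2×micro: 0 ⇒ (c0=2, c1=24, c2=0)
macro 3: S0 reads c1=24 → after 1×micro: 2; S1 reads c0=2 → after 1×micro: 52; S2 reads c0=2 → after 2×micro: 0 ⇒ (c0=2, c1=52, c2=0)
macro 4: S0 reads c1=52 → after 1×micro: 2; S1 reads c0=2 → after 1×micro: 108; S2 reads c0=2 → after 2×micro: 0 ⇒ (c0=2, c1=108, c2=0)
macro 5: S0 reads c1=108 → after 1×micro: 2; S1 reads c0=2 → after 1×micro: 220; S2 reads c0=2 → after 2×micro: 0 ⇒ (c0=2, c1=220, c2=0)
macro 6: S0 reads c1=220 → after 1×micro: 2; S1 reads c0=2 → after 1×micro: 444; S2 reads c0=2 → after 2×micro: 0 ⇒ (c0=2, c1=444, c2=0)

c1 at macro-step 4 = 108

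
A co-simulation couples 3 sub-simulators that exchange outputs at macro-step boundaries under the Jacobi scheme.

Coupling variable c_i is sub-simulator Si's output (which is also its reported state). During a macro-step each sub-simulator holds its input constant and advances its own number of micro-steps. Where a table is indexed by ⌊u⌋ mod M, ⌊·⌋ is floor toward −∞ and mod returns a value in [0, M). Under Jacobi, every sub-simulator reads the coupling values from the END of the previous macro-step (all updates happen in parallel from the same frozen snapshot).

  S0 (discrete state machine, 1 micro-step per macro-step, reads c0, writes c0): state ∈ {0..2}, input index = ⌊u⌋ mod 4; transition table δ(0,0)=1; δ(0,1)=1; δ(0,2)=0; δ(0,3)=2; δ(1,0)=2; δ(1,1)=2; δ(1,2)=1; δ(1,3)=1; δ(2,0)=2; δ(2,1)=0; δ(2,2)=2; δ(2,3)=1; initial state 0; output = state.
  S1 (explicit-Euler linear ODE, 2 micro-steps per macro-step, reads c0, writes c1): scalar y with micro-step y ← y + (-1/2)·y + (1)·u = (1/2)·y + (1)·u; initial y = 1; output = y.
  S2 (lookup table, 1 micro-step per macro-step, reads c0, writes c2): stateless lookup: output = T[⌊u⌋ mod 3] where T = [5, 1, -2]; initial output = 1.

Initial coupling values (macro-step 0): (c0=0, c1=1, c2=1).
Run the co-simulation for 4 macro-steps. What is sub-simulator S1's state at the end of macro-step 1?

macro 1: S0 reads c0=0 → after 1×micro: 1; S1 reads c0=0 → after 2×micro: 1/4; S2 reads c0=0 → after 1×micro: 5 ⇒ (c0=1, c1=1/4, c2=5)
macro 2: S0 reads c0=1 → after 1×micro: 2; S1 reads c0=1 → after 2×micro: 25/16; S2 reads c0=1 → after 1×micro: 1 ⇒ (c0=2, c1=25/16, c2=1)
macro 3: S0 reads c0=2 → after 1×micro: 2; S1 reads c0=2 → after 2×micro: 217/64; S2 reads c0=2 → after 1×micro: -2 ⇒ (c0=2, c1=217/64, c2=-2)
macro 4: S0 reads c0=2 → after 1×micro: 2; S1 reads c0=2 → after 2×micro: 985/256; S2 reads c0=2 → after 1×micro: -2 ⇒ (c0=2, c1=985/256, c2=-2)

S1 state at macro-step 1 = 1/4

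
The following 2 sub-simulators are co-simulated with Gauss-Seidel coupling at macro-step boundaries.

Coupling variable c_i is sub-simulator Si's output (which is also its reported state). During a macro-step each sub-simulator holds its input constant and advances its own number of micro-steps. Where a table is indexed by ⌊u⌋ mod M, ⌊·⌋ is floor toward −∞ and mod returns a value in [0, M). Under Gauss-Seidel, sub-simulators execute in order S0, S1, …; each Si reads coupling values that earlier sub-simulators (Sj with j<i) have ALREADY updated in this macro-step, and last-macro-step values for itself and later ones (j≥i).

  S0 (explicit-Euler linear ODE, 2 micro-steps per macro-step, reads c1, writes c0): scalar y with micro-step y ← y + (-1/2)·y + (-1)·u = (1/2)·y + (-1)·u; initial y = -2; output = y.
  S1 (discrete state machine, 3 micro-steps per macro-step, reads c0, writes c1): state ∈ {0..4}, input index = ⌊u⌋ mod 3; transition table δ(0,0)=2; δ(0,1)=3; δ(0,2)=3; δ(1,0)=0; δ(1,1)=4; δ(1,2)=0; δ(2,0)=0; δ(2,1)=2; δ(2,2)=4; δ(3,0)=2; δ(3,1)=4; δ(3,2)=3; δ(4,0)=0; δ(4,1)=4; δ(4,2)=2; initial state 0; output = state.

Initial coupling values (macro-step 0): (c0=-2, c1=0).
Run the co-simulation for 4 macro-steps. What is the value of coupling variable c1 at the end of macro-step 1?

macro 1: S0 reads c1=0 → after 2×micro: -1/2; S1 reads c0=-1/2 → after 3×micro: 3 ⇒ (c0=-1/2, c1=3)
macro 2: S0 reads c1=3 → after 2×micro: -37/8; S1 reads c0=-37/8 → after 3×micro: 4 ⇒ (c0=-37/8, c1=4)
macro 3: S0 reads c1=4 → after 2×micro: -229/32; S1 reads c0=-229/32 → after 3×micro: 4 ⇒ (c0=-229/32, c1=4)
macro 4: S0 reads c1=4 → after 2×micro: -997/128; S1 reads c0=-997/128 → after 3×micro: 4 ⇒ (c0=-997/128, c1=4)

c1 at macro-step 1 = 3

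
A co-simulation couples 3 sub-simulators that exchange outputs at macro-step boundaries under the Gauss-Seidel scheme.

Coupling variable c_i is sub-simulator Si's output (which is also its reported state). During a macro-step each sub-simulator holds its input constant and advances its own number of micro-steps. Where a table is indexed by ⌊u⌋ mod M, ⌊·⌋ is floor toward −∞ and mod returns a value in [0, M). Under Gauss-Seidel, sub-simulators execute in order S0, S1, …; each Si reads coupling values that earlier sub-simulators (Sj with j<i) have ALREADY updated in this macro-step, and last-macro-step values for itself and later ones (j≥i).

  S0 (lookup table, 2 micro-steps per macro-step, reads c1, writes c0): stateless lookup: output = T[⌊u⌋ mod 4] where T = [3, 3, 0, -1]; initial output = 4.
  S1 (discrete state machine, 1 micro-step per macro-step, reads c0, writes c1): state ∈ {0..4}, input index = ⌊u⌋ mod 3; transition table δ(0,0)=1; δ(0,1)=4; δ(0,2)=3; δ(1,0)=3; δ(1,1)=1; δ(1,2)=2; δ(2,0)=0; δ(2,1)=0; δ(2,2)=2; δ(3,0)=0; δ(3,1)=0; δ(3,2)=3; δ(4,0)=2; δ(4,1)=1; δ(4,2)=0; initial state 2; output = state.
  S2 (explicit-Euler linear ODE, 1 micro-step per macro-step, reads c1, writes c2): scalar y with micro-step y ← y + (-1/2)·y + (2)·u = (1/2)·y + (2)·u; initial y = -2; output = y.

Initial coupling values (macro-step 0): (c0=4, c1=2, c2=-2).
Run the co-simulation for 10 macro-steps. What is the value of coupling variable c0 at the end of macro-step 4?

macro 1: S0 reads c1=2 → after 2×micro: 0; S1 reads c0=0 → after 1×micro: 0; S2 reads c1=0 → after 1×micro: -1 ⇒ (c0=0, c1=0, c2=-1)
macro 2: S0 reads c1=0 → after 2×micro: 3; S1 reads c0=3 → after 1×micro: 1; S2 reads c1=1 → after 1×micro: 3/2 ⇒ (c0=3, c1=1, c2=3/2)
macro 3: S0 reads c1=1 → after 2×micro: 3; S1 reads c0=3 → after 1×micro: 3; S2 reads c1=3 → after 1×micro: 27/4 ⇒ (c0=3, c1=3, c2=27/4)
macro 4: S0 reads c1=3 → after 2×micro: -1; S1 reads c0=-1 → after 1×micro: 3; S2 reads c1=3 → after 1×micro: 75/8 ⇒ (c0=-1, c1=3, c2=75/8)
macro 5: S0 reads c1=3 → after 2×micro: -1; S1 reads c0=-1 → after 1×micro: 3; S2 reads c1=3 → after 1×micro: 171/16 ⇒ (c0=-1, c1=3, c2=171/16)
macro 6: S0 reads c1=3 → after 2×micro: -1; S1 reads c0=-1 → after 1×micro: 3; S2 reads c1=3 → after 1×micro: 363/32 ⇒ (c0=-1, c1=3, c2=363/32)
macro 7: S0 reads c1=3 → after 2×micro: -1; S1 reads c0=-1 → after 1×micro: 3; S2 reads c1=3 → after 1×micro: 747/64 ⇒ (c0=-1, c1=3, c2=747/64)
macro 8: S0 reads c1=3 → after 2×micro: -1; S1 reads c0=-1 → after 1×micro: 3; S2 reads c1=3 → after 1×micro: 1515/128 ⇒ (c0=-1, c1=3, c2=1515/128)
macro 9: S0 reads c1=3 → after 2×micro: -1; S1 reads c0=-1 → after 1×micro: 3; S2 reads c1=3 → after 1×micro: 3051/256 ⇒ (c0=-1, c1=3, c2=3051/256)
macro 10: S0 reads c1=3 → after 2×micro: -1; S1 reads c0=-1 → after 1×micro: 3; S2 reads c1=3 → after 1×micro: 6123/512 ⇒ (c0=-1, c1=3, c2=6123/512)

c0 at macro-step 4 = -1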